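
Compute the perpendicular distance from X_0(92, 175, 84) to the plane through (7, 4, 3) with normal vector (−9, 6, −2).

The plane has equation n·(r − (7, 4, 3)) = 0, i.e. n·r = -45.
Then n·(92, 175, 84) − (−45) = 99.
|n| = √(81 + 36 + 4) = 11, so the distance is |99|/11 = 9.

9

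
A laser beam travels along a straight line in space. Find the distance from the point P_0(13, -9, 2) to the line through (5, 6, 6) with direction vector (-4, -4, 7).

Direction vector d = (-4, -4, 7).
AP = (8, -15, -4); AP·d = 0, |AP|² = 305, |d|² = 81.
distance² = |AP|² − (AP·d)²/|d|² = 305 − 0/81 = 305, so the distance is √305.

√305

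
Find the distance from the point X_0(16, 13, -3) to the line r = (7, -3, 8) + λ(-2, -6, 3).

Direction vector d = (-2, -6, 3).
AP = (9, 16, -11), and AP × d = (-18, -5, -22).
|AP × d|² = 833 and |d|² = 49, so the distance is √(833/49) = √17.

√17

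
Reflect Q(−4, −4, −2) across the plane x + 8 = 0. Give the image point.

With n = (1, 0, 0), the signed offset is (n·Q − (-8))/|n|² = 4/1 = 4.
Q' = Q − 2t·n = (−4, −4, −2) − 8·(1, 0, 0) = (−12, −4, −2).

(-12, -4, -2)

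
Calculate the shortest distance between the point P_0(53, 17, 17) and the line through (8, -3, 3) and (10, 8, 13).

√1721

A direction vector is d = (2, 11, 10).
AP = (45, 20, 14), and AP × d = (46, -422, 455).
|AP × d|² = 387225 and |d|² = 225, so the distance is √(387225/225) = √1721.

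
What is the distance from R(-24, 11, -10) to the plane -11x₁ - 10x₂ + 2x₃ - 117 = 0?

d = |(-11)·(-24) + (-10)·11 + 2·(-10) − 117| / √(121 + 100 + 4) = |17| / 15 = 17/15.

17/15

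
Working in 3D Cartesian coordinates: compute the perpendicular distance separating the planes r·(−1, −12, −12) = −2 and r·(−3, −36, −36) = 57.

21/17

Divide the second equation by 3 to match normals: −x₁ − 12x₂ − 12x₃ = 19.
Both planes have normal n = (−1, −12, −12), |n| = 17. Any point on the first plane is at distance |19 − (-2)|/|n| = 21/17 from the second.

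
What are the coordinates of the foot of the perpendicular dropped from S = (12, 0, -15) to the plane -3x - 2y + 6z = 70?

(0, -8, 9)

The perpendicular from S has direction n = (-3, -2, 6): r = (12, 0, -15) + λ(-3, -2, 6).
Substitute into the plane: n·(S + λn) = 70 gives -126 + 49λ = 70, so λ = 4.
Foot = (12, 0, -15) + 4·(-3, -2, 6) = (0, -8, 9).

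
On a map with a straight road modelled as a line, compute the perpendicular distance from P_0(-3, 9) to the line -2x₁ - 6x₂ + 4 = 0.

11√10/5

d = |(-2)·(-3) + (-6)·9 − (-4)| / √(4 + 36) = |-44|/(2√10) = 22/√10.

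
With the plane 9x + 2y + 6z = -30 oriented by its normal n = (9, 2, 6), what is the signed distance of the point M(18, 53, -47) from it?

n·M − (-30) = 16.
|n| = 11, so the signed distance is 16/11.

16/11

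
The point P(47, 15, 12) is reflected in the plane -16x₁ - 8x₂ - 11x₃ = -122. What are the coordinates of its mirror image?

(-17, -17, -32)

With n = (-16, -8, -11), the signed offset is (n·P − (-122))/|n|² = -882/441 = -2.
P' = P − 2t·n = (47, 15, 12) − (-4)·(-16, -8, -11) = (-17, -17, -32).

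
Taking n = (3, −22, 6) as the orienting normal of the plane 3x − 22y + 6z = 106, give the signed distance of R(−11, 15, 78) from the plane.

-1/23

n·R − 106 = -1.
|n| = 23, so the signed distance is -1/23.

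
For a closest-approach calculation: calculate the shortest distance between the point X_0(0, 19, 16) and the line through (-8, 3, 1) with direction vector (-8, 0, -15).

Direction vector d = (-8, 0, -15).
AP = (8, 16, 15), and AP × d = (-240, 0, 128).
|AP × d|² = 73984 and |d|² = 289, so the distance is √(73984/289) = √256 = 16.

16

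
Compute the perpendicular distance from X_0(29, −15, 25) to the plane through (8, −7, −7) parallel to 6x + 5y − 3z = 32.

√70/7

Parallel planes share the normal n = (6, 5, −3); since (8, −7, −7) lies on the plane, its equation is 6x + 5y − 3z = 34.
Then n·(29, −15, 25) − 34 = −10.
|n| = √(36 + 25 + 9) = √70, so the distance is |-10|/√70 = 10/√70.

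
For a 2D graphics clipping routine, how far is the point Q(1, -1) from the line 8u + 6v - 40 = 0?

d = |8·1 + 6·(-1) − 40| / √(64 + 36) = |-38|/10 = 19/5.

19/5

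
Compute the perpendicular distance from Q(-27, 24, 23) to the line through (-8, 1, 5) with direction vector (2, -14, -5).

Direction vector d = (2, -14, -5).
AP = (-19, 23, 18), and AP × d = (137, -59, 220).
|AP × d|² = 70650 and |d|² = 225, so the distance is √(70650/225) = √314.

√314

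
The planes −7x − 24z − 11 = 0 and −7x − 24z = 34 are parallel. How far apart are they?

Both planes have normal n = (−7, 0, −24), |n| = 25. Any point on the first plane is at distance |34 − 11|/|n| = 23/25 from the second.

23/25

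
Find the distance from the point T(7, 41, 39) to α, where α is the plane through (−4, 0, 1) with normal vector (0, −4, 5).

The plane has equation n·(r − (−4, 0, 1)) = 0, i.e. n·r = 5.
Then n·(7, 41, 39) − 5 = 26.
|n| = √(0 + 16 + 25) = √41, so the distance is |26|/√41 = 26√41/41.

26√41/41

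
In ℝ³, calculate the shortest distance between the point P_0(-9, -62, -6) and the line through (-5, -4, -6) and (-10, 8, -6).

A direction vector is d = (-5, 12, 0).
AP = (-4, -58, 0); AP·d = -676, |AP|² = 3380, |d|² = 169.
distance² = |AP|² − (AP·d)²/|d|² = 3380 − 456976/169 = 676, so the distance is 26.

26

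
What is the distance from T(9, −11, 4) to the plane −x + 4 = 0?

n = (−1, 0, 0); n·P − (-4) = -5; |n| = 1; distance = 5/1 = 5.

5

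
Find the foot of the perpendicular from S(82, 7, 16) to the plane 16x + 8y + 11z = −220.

The perpendicular from S has direction n = (16, 8, 11): r = (82, 7, 16) + μ(16, 8, 11).
Substitute into the plane: n·(S + μn) = -220 gives 1544 + 441μ = -220, so μ = -4.
Foot = (82, 7, 16) + (-4)·(16, 8, 11) = (18, −25, −28).

(18, -25, -28)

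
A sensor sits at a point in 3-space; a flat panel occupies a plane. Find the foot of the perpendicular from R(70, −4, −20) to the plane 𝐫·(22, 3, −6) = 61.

(4, -13, -2)

n = (22, 3, −6), |n|² = 529, and n·R − 61 = 1587.
t = 1587/529 = 3, so the foot is R − t·n = (70, −4, −20) − 3·(22, 3, −6) = (4, −13, −2).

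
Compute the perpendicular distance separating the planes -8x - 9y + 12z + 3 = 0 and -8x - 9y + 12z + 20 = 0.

Both planes have normal n = (-8, -9, 12), |n| = 17. Any point on the first plane is at distance |(-20) − (-3)|/|n| = 17/17 = 1 from the second.

1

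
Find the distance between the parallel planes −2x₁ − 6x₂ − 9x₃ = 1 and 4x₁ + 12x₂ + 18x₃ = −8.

3/11

Divide the second equation by -2 to match normals: −2x₁ − 6x₂ − 9x₃ = 4.
Both planes have normal n = (−2, −6, −9), |n| = 11. Any point on the first plane is at distance |4 − 1|/|n| = 3/11 from the second.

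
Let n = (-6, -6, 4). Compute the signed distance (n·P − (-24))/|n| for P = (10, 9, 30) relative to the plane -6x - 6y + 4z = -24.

n·P − (-24) = 30.
|n| = 2√22, so the signed distance is 15√22/22.

15√22/22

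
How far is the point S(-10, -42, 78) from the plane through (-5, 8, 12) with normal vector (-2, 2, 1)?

The plane has equation n·(r − (-5, 8, 12)) = 0, i.e. n·r = 38.
d = |(-2)·(-10) + 2·(-42) + 1·78 − 38| / √(4 + 4 + 1) = |-24| / 3 = 8.

8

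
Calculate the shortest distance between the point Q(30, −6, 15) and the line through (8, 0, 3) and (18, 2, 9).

A direction vector is d = (10, 2, 6).
AP = (22, −6, 12); AP·d = 280, |AP|² = 664, |d|² = 140.
distance² = |AP|² − (AP·d)²/|d|² = 664 − 78400/140 = 104, so the distance is 2√26.

2√26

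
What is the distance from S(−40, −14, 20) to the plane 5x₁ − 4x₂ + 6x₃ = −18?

6/√77

Normal vector n = (5, −4, 6), and n·(−40, −14, 20) − (−18) = −6.
|n| = √(25 + 16 + 36) = √77, so the distance is |-6|/√77 = 6/√77.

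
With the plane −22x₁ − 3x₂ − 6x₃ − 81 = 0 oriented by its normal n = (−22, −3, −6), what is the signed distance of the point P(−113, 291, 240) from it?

4

n·P − 81 = 92.
|n| = 23, so the signed distance is 92/23 = 4.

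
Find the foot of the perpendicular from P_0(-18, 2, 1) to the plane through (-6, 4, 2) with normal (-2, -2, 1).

The perpendicular from P_0 has direction n = (-2, -2, 1): r = (-18, 2, 1) + t(-2, -2, 1).
Substitute into the plane: n·(P_0 + tn) = 6 gives 33 + 9t = 6, so t = -3.
Foot = (-18, 2, 1) + (-3)·(-2, -2, 1) = (-12, 8, -2).

(-12, 8, -2)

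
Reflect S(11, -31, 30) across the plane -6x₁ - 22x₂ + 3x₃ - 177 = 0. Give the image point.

n = (-6, -22, 3), |n|² = 529, n·S − 177 = 529, so t = 529/529 = 1.
Foot F = S − 1·n = (17, -9, 27); the reflection is 2F − S = (23, 13, 24).

(23, 13, 24)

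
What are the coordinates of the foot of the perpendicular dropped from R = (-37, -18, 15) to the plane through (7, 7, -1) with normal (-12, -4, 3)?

The perpendicular from R has direction n = (-12, -4, 3): r = (-37, -18, 15) + λ(-12, -4, 3).
Substitute into the plane: n·(R + λn) = -115 gives 561 + 169λ = -115, so λ = -4.
Foot = (-37, -18, 15) + (-4)·(-12, -4, 3) = (11, -2, 3).

(11, -2, 3)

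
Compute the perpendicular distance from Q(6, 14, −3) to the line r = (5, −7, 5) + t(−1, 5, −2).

Direction vector d = (−1, 5, −2).
AP = (1, 21, −8), and AP × d = (−2, 10, 26).
|AP × d|² = 780 and |d|² = 30, so the distance is √(780/30) = √26.

√26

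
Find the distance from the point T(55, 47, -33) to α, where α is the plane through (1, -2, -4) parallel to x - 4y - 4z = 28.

26√33/33

Parallel planes share the normal n = (1, -4, -4); since (1, -2, -4) lies on the plane, its equation is x - 4y - 4z = 25.
Then n·(55, 47, -33) - 25 = -26.
|n| = √(1 + 16 + 16) = √33, so the distance is |-26|/√33 = 26/√33.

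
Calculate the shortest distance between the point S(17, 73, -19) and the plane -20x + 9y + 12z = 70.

19/25

d = |(-20)·17 + 9·73 + 12·(-19) − 70| / √(400 + 81 + 144) = |19| / 25 = 19/25.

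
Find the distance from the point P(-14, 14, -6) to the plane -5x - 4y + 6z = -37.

Normal vector n = (-5, -4, 6), and n·(-14, 14, -6) - (-37) = 15.
|n| = √(25 + 16 + 36) = √77, so the distance is |15|/√77 = 15√77/77.

15/√77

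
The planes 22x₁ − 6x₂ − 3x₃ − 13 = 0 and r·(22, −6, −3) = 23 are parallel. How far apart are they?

With common normal n = (22, −6, −3) (|n| = 23), the distance is |13 − 23|/|n| = 10/23.

10/23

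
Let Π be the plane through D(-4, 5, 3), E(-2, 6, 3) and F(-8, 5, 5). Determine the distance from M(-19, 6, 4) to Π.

5

DE = (2, 1, 0) and DF = (-4, 0, 2), so a normal is n = DE × DF = (2, -4, 4).
n = (2, -4, 4); n·P − (-16) = -30; |n| = 6; distance = 30/6 = 5.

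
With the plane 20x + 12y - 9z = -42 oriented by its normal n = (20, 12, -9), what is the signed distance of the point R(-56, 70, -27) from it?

1/5

n·R − (-42) = 5.
|n| = 25, so the signed distance is 5/25 = 1/5.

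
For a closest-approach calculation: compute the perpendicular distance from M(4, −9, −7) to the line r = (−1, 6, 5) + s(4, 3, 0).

Direction vector d = (4, 3, 0).
AP = (5, −15, −12), and AP × d = (36, −48, 75).
|AP × d|² = 9225 and |d|² = 25, so the distance is √(9225/25) = √369 = 3√41.

3√41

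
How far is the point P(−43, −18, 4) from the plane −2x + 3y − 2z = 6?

18/√17

n = (−2, 3, −2); n·P − 6 = 18; |n| = √17; distance = 18/√17.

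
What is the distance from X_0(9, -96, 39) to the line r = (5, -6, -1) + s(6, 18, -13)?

2√313

Direction vector d = (6, 18, -13).
AP = (4, -90, 40), and AP × d = (450, 292, 612).
|AP × d|² = 662308 and |d|² = 529, so the distance is √(662308/529) = √1252 = 2√313.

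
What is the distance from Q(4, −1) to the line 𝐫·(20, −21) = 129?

28/29

d = |20·4 + (-21)·(-1) − 129| / √(400 + 441) = |-28|/29 = 28/29.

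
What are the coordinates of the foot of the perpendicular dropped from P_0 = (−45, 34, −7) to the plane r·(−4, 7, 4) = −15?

(-25, -1, -27)

n = (−4, 7, 4), |n|² = 81, and n·P_0 − (-15) = 405.
t = 405/81 = 5, so the foot is P_0 − t·n = (−45, 34, −7) − 5·(−4, 7, 4) = (−25, −1, −27).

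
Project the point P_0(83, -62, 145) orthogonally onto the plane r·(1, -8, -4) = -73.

(739/9, -494/9, 1337/9)

n = (1, -8, -4), |n|² = 81, and n·P_0 − (-73) = 72.
t = 72/81 = 8/9, so the foot is P_0 − t·n = (83, -62, 145) − (8/9)·(1, -8, -4) = (739/9, -494/9, 1337/9).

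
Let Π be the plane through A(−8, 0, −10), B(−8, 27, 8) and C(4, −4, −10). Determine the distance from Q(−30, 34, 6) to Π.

16/11

AB = (0, 27, 18) and AC = (12, −4, 0), so a normal is n = AB × AC = (72, 216, −324).
d = |72·(-30) + 216·34 + (-324)·6 − 2664| / √(5184 + 46656 + 104976) = |576| / 396 = 16/11.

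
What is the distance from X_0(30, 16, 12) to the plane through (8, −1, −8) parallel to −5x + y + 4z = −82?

Parallel planes share the normal n = (−5, 1, 4); since (8, −1, −8) lies on the plane, its equation is −5x + y + 4z = -73.
Then n·(30, 16, 12) − (−73) = −13.
|n| = √(25 + 1 + 16) = √42, so the distance is |-13|/√42 = 13/√42.

13/√42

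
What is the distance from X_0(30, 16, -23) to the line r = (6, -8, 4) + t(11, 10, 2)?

3√109

Direction vector d = (11, 10, 2).
AP = (24, 24, -27), and AP × d = (318, -345, -24).
|AP × d|² = 220725 and |d|² = 225, so the distance is √(220725/225) = √981 = 3√109.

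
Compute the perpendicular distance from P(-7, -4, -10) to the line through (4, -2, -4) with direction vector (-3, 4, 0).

Direction vector d = (-3, 4, 0).
AP = (-11, -2, -6), and AP × d = (24, 18, -50).
|AP × d|² = 3400 and |d|² = 25, so the distance is √(3400/25) = √136 = 2√34.

2√34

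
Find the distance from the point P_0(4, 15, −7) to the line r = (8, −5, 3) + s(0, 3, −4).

2√29

Direction vector d = (0, 3, −4).
AP = (−4, 20, −10); AP·d = 100, |AP|² = 516, |d|² = 25.
distance² = |AP|² − (AP·d)²/|d|² = 516 − 10000/25 = 116, so the distance is 2√29.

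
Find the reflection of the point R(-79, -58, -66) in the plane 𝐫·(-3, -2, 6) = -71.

n = (-3, -2, 6), |n|² = 49, n·R − (-71) = 28, so t = 28/49 = 4/7.
Foot F = R − (4/7)·n = (-541/7, -398/7, -486/7); the reflection is 2F − R = (-529/7, -390/7, -510/7).

(-529/7, -390/7, -510/7)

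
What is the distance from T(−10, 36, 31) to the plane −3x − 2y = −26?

16√13/13

n = (−3, −2, 0); n·P − (-26) = -16; |n| = √13; distance = 16/√13.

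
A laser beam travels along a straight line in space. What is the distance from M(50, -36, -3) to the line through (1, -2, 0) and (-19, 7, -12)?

√1066

A direction vector is d = (-20, 9, -12).
AP = (49, -34, -3); AP·d = -1250, |AP|² = 3566, |d|² = 625.
distance² = |AP|² − (AP·d)²/|d|² = 3566 − 1562500/625 = 1066, so the distance is √1066.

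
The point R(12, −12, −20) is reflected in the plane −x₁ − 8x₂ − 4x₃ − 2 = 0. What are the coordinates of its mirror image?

(16, 20, -4)

With n = (−1, −8, −4), the signed offset is (n·R − 2)/|n|² = 162/81 = 2.
R' = R − 2t·n = (12, −12, −20) − 4·(−1, −8, −4) = (16, 20, −4).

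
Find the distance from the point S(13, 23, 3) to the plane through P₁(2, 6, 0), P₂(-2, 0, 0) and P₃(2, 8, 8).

P₁P₂ = (-4, -6, 0) and P₁P₃ = (0, 2, 8), so a normal is n = P₁P₂ × P₁P₃ = (-48, 32, -8).
Then n·(13, 23, 3) - 96 = -8.
|n| = √(2304 + 1024 + 64) = 8√53, so the distance is |-8|/(8√53) = 1/√53.

1/√53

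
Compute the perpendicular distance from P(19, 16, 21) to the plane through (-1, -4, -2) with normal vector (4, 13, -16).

The plane has equation n·(r − (-1, -4, -2)) = 0, i.e. n·r = -24.
Then n·(19, 16, 21) - (-24) = -28.
|n| = √(16 + 169 + 256) = 21, so the distance is |-28|/21 = 4/3.

4/3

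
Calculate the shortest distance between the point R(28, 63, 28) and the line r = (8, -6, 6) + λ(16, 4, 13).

Direction vector d = (16, 4, 13).
AP = (20, 69, 22), and AP × d = (809, 92, -1024).
|AP × d|² = 1711521 and |d|² = 441, so the distance is √(1711521/441) = √3881.

√3881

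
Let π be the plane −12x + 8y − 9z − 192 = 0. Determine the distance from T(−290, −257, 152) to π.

Normal vector n = (−12, 8, −9), and n·(−290, −257, 152) − 192 = −136.
|n| = √(144 + 64 + 81) = 17, so the distance is |-136|/17 = 8.

8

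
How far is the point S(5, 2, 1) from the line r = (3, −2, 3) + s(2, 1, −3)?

Direction vector d = (2, 1, −3).
AP = (2, 4, −2); AP·d = 14, |AP|² = 24, |d|² = 14.
distance² = |AP|² − (AP·d)²/|d|² = 24 − 196/14 = 10, so the distance is √10.

√10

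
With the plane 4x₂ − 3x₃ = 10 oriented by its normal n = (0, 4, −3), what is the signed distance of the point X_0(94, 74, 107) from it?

-7

n·X_0 − 10 = -35.
|n| = 5, so the signed distance is -35/5 = -7.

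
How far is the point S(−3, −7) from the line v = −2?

The normal to the line is n = (0, 1) with |n| = 1.
|n·S − (-2)| = |-7 − (-2)| = 5, so the distance is 5/1 = 5.

5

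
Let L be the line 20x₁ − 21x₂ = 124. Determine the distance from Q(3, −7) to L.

83/29

The normal to the line is n = (20, −21) with |n| = 29.
|n·Q − 124| = |207 − 124| = 83, so the distance is 83/29.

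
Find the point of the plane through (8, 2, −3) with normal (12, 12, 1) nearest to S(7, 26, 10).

(-5, 14, 9)

The perpendicular from S has direction n = (12, 12, 1): r = (7, 26, 10) + μ(12, 12, 1).
Substitute into the plane: n·(S + μn) = 117 gives 406 + 289μ = 117, so μ = -1.
Foot = (7, 26, 10) + (-1)·(12, 12, 1) = (−5, 14, 9).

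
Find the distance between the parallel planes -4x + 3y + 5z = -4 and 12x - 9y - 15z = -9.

7/(5√2)

Divide the second equation by -3 to match normals: -4x + 3y + 5z = 3.
With common normal n = (-4, 3, 5) (|n| = 5√2), the distance is |(-4) − 3|/|n| = 7/(5√2) = 7√2/10.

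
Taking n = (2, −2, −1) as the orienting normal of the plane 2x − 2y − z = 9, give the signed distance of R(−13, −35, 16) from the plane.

19/3

n·R − 9 = 19.
|n| = 3, so the signed distance is 19/3.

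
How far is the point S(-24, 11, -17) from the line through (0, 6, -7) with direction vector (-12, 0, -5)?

5

Direction vector d = (-12, 0, -5).
AP = (-24, 5, -10), and AP × d = (-25, 0, 60).
|AP × d|² = 4225 and |d|² = 169, so the distance is √(4225/169) = √25 = 5.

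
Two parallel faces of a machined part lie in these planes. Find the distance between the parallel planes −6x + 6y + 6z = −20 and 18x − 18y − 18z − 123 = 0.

7/(2√3)

Divide the second equation by -3 to match normals: −6x + 6y + 6z = -41.
With common normal n = (−6, 6, 6) (|n| = 6√3), the distance is |(-20) − (-41)|/|n| = 21/(6√3) = 7/(2√3).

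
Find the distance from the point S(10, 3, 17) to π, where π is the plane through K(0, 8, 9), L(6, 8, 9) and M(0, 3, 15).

10√61/61

KL = (6, 0, 0) and KM = (0, -5, 6), so a normal is n = KL × KM = (0, -36, -30).
n = (0, -36, -30); n·P − (-558) = -60; |n| = 6√61; distance = 60/(6√61) = 10√61/61.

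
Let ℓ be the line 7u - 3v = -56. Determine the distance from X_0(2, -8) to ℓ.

47√58/29

The normal to the line is n = (7, -3) with |n| = √58.
|n·X_0 − (-56)| = |38 − (-56)| = 94, so the distance is 94/√58 = 47√58/29.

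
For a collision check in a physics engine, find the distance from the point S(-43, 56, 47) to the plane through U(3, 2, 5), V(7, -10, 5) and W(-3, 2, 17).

UV = (4, -12, 0) and UW = (-6, 0, 12), so a normal is n = UV × UW = (-144, -48, -72).
Then n·(-43, 56, 47) - (-888) = 1008.
|n| = √(20736 + 2304 + 5184) = 168, so the distance is |1008|/168 = 6.

6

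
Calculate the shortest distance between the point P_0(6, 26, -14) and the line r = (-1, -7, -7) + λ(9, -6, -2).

√1066

Direction vector d = (9, -6, -2).
AP = (7, 33, -7), and AP × d = (-108, -49, -339).
|AP × d|² = 128986 and |d|² = 121, so the distance is √(128986/121) = √1066.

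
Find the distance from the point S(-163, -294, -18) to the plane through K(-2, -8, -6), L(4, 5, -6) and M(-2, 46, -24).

7

KL = (6, 13, 0) and KM = (0, 54, -18), so a normal is n = KL × KM = (-234, 108, 324).
n = (-234, 108, 324); n·P − (-2340) = 2898; |n| = 414; distance = 2898/414 = 7.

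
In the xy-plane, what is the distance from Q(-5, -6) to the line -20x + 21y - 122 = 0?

148/29

d = |(-20)·(-5) + 21·(-6) − 122| / √(400 + 441) = |-148|/29 = 148/29.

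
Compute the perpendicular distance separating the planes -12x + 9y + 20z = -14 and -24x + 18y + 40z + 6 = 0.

11/25

Divide the second equation by 2 to match normals: -12x + 9y + 20z = -3.
Both planes have normal n = (-12, 9, 20), |n| = 25. Any point on the first plane is at distance |(-3) − (-14)|/|n| = 11/25 from the second.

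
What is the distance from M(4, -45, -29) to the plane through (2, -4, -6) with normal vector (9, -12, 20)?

The plane has equation n·(r − (2, -4, -6)) = 0, i.e. n·r = -54.
n = (9, -12, 20); n·P − (-54) = 50; |n| = 25; distance = 50/25 = 2.

2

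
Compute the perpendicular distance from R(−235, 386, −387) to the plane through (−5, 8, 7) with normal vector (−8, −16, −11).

6

The plane has equation n·(r − (−5, 8, 7)) = 0, i.e. n·r = -165.
n = (−8, −16, −11); n·P − (-165) = 126; |n| = 21; distance = 126/21 = 6.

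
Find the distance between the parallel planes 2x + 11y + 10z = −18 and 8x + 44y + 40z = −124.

Divide the second equation by 4 to match normals: 2x + 11y + 10z = -31.
With common normal n = (2, 11, 10) (|n| = 15), the distance is |(-18) − (-31)|/|n| = 13/15.

13/15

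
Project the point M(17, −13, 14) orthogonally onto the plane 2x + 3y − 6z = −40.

n = (2, 3, −6), |n|² = 49, and n·M − (-40) = -49.
t = -49/49 = -1, so the foot is M − t·n = (17, −13, 14) − (-1)·(2, 3, −6) = (19, −10, 8).

(19, -10, 8)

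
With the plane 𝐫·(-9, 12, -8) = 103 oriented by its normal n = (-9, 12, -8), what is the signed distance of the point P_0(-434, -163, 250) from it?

-9

n·P_0 − 103 = -153.
|n| = 17, so the signed distance is -153/17 = -9.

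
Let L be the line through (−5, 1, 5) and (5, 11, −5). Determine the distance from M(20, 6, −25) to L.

A direction vector is d = (10, 10, −10).
AP = (25, 5, −30); AP·d = 600, |AP|² = 1550, |d|² = 300.
distance² = |AP|² − (AP·d)²/|d|² = 1550 − 360000/300 = 350, so the distance is 5√14.

5√14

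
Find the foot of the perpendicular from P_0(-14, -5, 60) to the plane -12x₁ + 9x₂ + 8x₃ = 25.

(10, -23, 44)

The perpendicular from P_0 has direction n = (-12, 9, 8): r = (-14, -5, 60) + t(-12, 9, 8).
Substitute into the plane: n·(P_0 + tn) = 25 gives 603 + 289t = 25, so t = -2.
Foot = (-14, -5, 60) + (-2)·(-12, 9, 8) = (10, -23, 44).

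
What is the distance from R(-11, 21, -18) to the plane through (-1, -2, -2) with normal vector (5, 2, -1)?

12/√30

The plane has equation n·(r − (-1, -2, -2)) = 0, i.e. n·r = -7.
Then n·(-11, 21, -18) - (-7) = 12.
|n| = √(25 + 4 + 1) = √30, so the distance is |12|/√30 = 12/√30.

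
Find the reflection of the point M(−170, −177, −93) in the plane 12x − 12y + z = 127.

(-2698/17, -3201/17, -1565/17)

n = (12, −12, 1), |n|² = 289, n·M − 127 = -136, so t = -136/289 = -8/17.
Foot F = M − (-8/17)·n = (−2794/17, −3105/17, −1573/17); the reflection is 2F − M = (−2698/17, −3201/17, −1565/17).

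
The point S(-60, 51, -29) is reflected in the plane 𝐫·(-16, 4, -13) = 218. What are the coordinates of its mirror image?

With n = (-16, 4, -13), the signed offset is (n·S − 218)/|n|² = 1323/441 = 3.
S' = S − 2t·n = (-60, 51, -29) − 6·(-16, 4, -13) = (36, 27, 49).

(36, 27, 49)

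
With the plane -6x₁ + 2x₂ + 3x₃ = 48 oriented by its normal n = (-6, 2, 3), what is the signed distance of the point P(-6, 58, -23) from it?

5

n·P − 48 = 35.
|n| = 7, so the signed distance is 35/7 = 5.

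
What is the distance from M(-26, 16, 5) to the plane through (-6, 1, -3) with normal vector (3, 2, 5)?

The plane has equation n·(r − (-6, 1, -3)) = 0, i.e. n·r = -31.
n = (3, 2, 5); n·P − (-31) = 10; |n| = √38; distance = 10/√38.

10/√38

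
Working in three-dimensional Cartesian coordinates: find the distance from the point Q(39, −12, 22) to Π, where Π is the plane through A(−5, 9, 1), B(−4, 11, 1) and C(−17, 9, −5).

AB = (1, 2, 0) and AC = (−12, 0, −6), so a normal is n = AB × AC = (−12, 6, 24).
Then n·(39, −12, 22) − 138 = −150.
|n| = √(144 + 36 + 576) = 6√21, so the distance is |-150|/(6√21) = 25/√21.

25√21/21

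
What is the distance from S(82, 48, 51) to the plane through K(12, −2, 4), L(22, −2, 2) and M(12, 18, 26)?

4

KL = (10, 0, −2) and KM = (0, 20, 22), so a normal is n = KL × KM = (40, −220, 200).
Then n·(82, 48, 51) − 1720 = 1200.
|n| = √(1600 + 48400 + 40000) = 300, so the distance is |1200|/300 = 4.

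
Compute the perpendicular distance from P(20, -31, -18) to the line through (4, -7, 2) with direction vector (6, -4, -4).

12

Direction vector d = (6, -4, -4).
AP = (16, -24, -20); AP·d = 272, |AP|² = 1232, |d|² = 68.
distance² = |AP|² − (AP·d)²/|d|² = 1232 − 73984/68 = 144, so the distance is 12.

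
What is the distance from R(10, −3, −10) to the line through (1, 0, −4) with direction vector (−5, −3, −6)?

Direction vector d = (−5, −3, −6).
AP = (9, −3, −6), and AP × d = (0, 84, −42).
|AP × d|² = 8820 and |d|² = 70, so the distance is √(8820/70) = √126 = 3√14.

3√14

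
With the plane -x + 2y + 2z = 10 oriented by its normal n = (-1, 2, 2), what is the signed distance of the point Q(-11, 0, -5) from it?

n·Q − 10 = -9.
|n| = 3, so the signed distance is -9/3 = -3.

-3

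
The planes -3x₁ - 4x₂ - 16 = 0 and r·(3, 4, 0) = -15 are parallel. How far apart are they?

Divide the second equation by -1 to match normals: -3x₁ - 4x₂ = 15.
With common normal n = (-3, -4, 0) (|n| = 5), the distance is |16 − 15|/|n| = 1/5.

1/5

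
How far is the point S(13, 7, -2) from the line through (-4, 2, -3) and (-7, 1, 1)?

√211

A direction vector is d = (-3, -1, 4).
AP = (17, 5, 1), and AP × d = (21, -71, -2).
|AP × d|² = 5486 and |d|² = 26, so the distance is √(5486/26) = √211.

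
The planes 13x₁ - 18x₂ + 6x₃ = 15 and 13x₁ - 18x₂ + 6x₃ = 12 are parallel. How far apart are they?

3/23

With common normal n = (13, -18, 6) (|n| = 23), the distance is |15 − 12|/|n| = 3/23.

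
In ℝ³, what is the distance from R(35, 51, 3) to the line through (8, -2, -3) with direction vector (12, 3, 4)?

√2053

Direction vector d = (12, 3, 4).
AP = (27, 53, 6), and AP × d = (194, -36, -555).
|AP × d|² = 346957 and |d|² = 169, so the distance is √(346957/169) = √2053.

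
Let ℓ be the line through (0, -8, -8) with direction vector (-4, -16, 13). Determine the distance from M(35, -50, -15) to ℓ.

Direction vector d = (-4, -16, 13).
AP = (35, -42, -7), and AP × d = (-658, -427, -728).
|AP × d|² = 1145277 and |d|² = 441, so the distance is √(1145277/441) = √2597 = 7√53.

7√53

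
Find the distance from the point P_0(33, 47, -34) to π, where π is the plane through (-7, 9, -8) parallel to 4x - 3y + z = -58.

Parallel planes share the normal n = (4, -3, 1); since (-7, 9, -8) lies on the plane, its equation is 4x - 3y + z = -63.
d = |4·33 + (-3)·47 + 1·(-34) − (-63)| / √(16 + 9 + 1) = |20| / √26 = 20/√26.

20/√26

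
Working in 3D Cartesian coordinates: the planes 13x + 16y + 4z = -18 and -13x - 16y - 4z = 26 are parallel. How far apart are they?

Divide the second equation by -1 to match normals: 13x + 16y + 4z = -26.
With common normal n = (13, 16, 4) (|n| = 21), the distance is |(-18) − (-26)|/|n| = 8/21.

8/21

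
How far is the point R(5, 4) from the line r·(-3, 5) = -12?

The normal to the line is n = (-3, 5) with |n| = √34.
|n·R − (-12)| = |5 − (-12)| = 17, so the distance is 17/√34 = √34/2.

√34/2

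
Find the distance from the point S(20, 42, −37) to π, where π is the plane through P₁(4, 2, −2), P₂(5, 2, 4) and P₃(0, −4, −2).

29√53/53

P₁P₂ = (1, 0, 6) and P₁P₃ = (−4, −6, 0), so a normal is n = P₁P₂ × P₁P₃ = (36, −24, −6).
Then n·(20, 42, −37) − 108 = −174.
|n| = √(1296 + 576 + 36) = 6√53, so the distance is |-174|/(6√53) = 29√53/53.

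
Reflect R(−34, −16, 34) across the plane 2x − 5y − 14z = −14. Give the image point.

n = (2, −5, −14), |n|² = 225, n·R − (-14) = -450, so t = -450/225 = -2.
Foot F = R − (-2)·n = (−30, −26, 6); the reflection is 2F − R = (−26, −36, −22).

(-26, -36, -22)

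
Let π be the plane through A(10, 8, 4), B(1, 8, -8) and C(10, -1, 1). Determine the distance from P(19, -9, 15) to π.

7√26/13

AB = (-9, 0, -12) and AC = (0, -9, -3), so a normal is n = AB × AC = (-108, -27, 81).
Then n·(19, -9, 15) - (-972) = 378.
|n| = √(11664 + 729 + 6561) = 27√26, so the distance is |378|/(27√26) = 7√26/13.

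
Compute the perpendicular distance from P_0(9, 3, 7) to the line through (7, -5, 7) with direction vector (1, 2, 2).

4√2

Direction vector d = (1, 2, 2).
AP = (2, 8, 0); AP·d = 18, |AP|² = 68, |d|² = 9.
distance² = |AP|² − (AP·d)²/|d|² = 68 − 324/9 = 32, so the distance is 4√2.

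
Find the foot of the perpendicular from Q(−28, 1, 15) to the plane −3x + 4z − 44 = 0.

The perpendicular from Q has direction n = (−3, 0, 4): r = (−28, 1, 15) + t(−3, 0, 4).
Substitute into the plane: n·(Q + tn) = 44 gives 144 + 25t = 44, so t = -4.
Foot = (−28, 1, 15) + (-4)·(−3, 0, 4) = (−16, 1, −1).

(-16, 1, -1)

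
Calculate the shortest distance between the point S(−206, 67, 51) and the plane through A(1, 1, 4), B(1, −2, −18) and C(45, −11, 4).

AB = (0, −3, −22) and AC = (44, −12, 0), so a normal is n = AB × AC = (−264, −968, 132).
n = (−264, −968, 132); n·P − (-704) = -3036; |n| = 1012; distance = 3036/1012 = 3.

3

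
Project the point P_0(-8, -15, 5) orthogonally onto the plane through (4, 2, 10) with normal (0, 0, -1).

The perpendicular from P_0 has direction n = (0, 0, -1): r = (-8, -15, 5) + λ(0, 0, -1).
Substitute into the plane: n·(P_0 + λn) = -10 gives -5 + 1λ = -10, so λ = -5.
Foot = (-8, -15, 5) + (-5)·(0, 0, -1) = (-8, -15, 10).

(-8, -15, 10)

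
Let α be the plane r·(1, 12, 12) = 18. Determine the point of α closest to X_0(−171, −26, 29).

(-2898/17, -334/17, 601/17)

n = (1, 12, 12), |n|² = 289, and n·X_0 − 18 = -153.
t = -153/289 = -9/17, so the foot is X_0 − t·n = (−171, −26, 29) − (-9/17)·(1, 12, 12) = (−2898/17, −334/17, 601/17).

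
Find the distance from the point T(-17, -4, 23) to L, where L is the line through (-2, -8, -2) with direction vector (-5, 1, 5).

5√2

Direction vector d = (-5, 1, 5).
AP = (-15, 4, 25); AP·d = 204, |AP|² = 866, |d|² = 51.
distance² = |AP|² − (AP·d)²/|d|² = 866 − 41616/51 = 50, so the distance is 5√2.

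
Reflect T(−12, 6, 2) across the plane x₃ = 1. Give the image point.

n = (0, 0, 1), |n|² = 1, n·T − 1 = 1, so t = 1/1 = 1.
Foot F = T − 1·n = (−12, 6, 1); the reflection is 2F − T = (−12, 6, 0).

(-12, 6, 0)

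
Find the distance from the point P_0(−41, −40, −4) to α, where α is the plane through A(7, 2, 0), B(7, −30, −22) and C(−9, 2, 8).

2/3

AB = (0, −32, −22) and AC = (−16, 0, 8), so a normal is n = AB × AC = (−256, 352, −512).
d = |(-256)·(-41) + 352·(-40) + (-512)·(-4) − (-1088)| / √(65536 + 123904 + 262144) = |-448| / 672 = 2/3.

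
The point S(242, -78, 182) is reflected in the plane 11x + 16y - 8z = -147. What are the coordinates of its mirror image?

(4972/21, -1798/21, 3902/21)

n = (11, 16, -8), |n|² = 441, n·S − (-147) = 105, so t = 105/441 = 5/21.
Foot F = S − (5/21)·n = (5027/21, -1718/21, 3862/21); the reflection is 2F − S = (4972/21, -1798/21, 3902/21).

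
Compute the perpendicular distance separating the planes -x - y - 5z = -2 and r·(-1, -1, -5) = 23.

Both planes have normal n = (-1, -1, -5), |n| = 3√3. Any point on the first plane is at distance |23 − (-2)|/|n| = 25/(3√3) from the second.

25√3/9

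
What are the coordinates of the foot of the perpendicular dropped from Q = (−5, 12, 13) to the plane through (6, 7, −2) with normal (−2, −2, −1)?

The perpendicular from Q has direction n = (−2, −2, −1): r = (−5, 12, 13) + t(−2, −2, −1).
Substitute into the plane: n·(Q + tn) = -24 gives -27 + 9t = -24, so t = 1/3.
Foot = (−5, 12, 13) + (1/3)·(−2, −2, −1) = (−17/3, 34/3, 38/3).

(-17/3, 34/3, 38/3)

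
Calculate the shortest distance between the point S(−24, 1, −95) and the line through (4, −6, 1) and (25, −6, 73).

7

A direction vector is d = (21, 0, 72).
AP = (−28, 7, −96), and AP × d = (504, 0, −147).
|AP × d|² = 275625 and |d|² = 5625, so the distance is √(275625/5625) = √49 = 7.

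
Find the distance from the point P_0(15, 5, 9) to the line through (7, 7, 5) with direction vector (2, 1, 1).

√30

Direction vector d = (2, 1, 1).
AP = (8, -2, 4); AP·d = 18, |AP|² = 84, |d|² = 6.
distance² = |AP|² − (AP·d)²/|d|² = 84 − 324/6 = 30, so the distance is √30.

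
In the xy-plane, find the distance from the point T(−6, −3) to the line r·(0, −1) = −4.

7

The normal to the line is n = (0, −1) with |n| = 1.
|n·T − (-4)| = |3 − (-4)| = 7, so the distance is 7/1 = 7.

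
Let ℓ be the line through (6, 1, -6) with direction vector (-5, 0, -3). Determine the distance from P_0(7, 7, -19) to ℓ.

Direction vector d = (-5, 0, -3).
AP = (1, 6, -13); AP·d = 34, |AP|² = 206, |d|² = 34.
distance² = |AP|² − (AP·d)²/|d|² = 206 − 1156/34 = 172, so the distance is 2√43.

2√43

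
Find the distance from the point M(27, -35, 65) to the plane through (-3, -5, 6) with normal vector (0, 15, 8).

The plane has equation n·(r − (-3, -5, 6)) = 0, i.e. n·r = -27.
Then n·(27, -35, 65) - (-27) = 22.
|n| = √(0 + 225 + 64) = 17, so the distance is |22|/17 = 22/17.

22/17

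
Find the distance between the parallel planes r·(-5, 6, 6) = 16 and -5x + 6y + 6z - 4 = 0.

With common normal n = (-5, 6, 6) (|n| = √97), the distance is |16 − 4|/|n| = 12/√97 = 12√97/97.

12√97/97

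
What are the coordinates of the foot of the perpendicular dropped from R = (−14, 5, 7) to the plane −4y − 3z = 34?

The perpendicular from R has direction n = (0, −4, −3): r = (−14, 5, 7) + λ(0, −4, −3).
Substitute into the plane: n·(R + λn) = 34 gives -41 + 25λ = 34, so λ = 3.
Foot = (−14, 5, 7) + 3·(0, −4, −3) = (−14, −7, −2).

(-14, -7, -2)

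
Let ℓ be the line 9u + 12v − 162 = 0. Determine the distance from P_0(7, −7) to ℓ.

61/5

d = |9·7 + 12·(-7) − 162| / √(81 + 144) = |-183|/15 = 61/5.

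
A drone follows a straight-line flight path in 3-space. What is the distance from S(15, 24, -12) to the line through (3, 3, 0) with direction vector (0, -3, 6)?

Direction vector d = (0, -3, 6).
AP = (12, 21, -12), and AP × d = (90, -72, -36).
|AP × d|² = 14580 and |d|² = 45, so the distance is √(14580/45) = √324 = 18.

18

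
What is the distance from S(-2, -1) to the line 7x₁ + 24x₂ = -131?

The normal to the line is n = (7, 24) with |n| = 25.
|n·S − (-131)| = |-38 − (-131)| = 93, so the distance is 93/25.

93/25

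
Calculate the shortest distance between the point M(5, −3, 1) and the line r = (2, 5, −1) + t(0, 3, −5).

√43

Direction vector d = (0, 3, −5).
AP = (3, −8, 2); AP·d = -34, |AP|² = 77, |d|² = 34.
distance² = |AP|² − (AP·d)²/|d|² = 77 − 1156/34 = 43, so the distance is √43.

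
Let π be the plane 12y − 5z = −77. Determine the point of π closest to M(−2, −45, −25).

The perpendicular from M has direction n = (0, 12, −5): r = (−2, −45, −25) + μ(0, 12, −5).
Substitute into the plane: n·(M + μn) = -77 gives -415 + 169μ = -77, so μ = 2.
Foot = (−2, −45, −25) + 2·(0, 12, −5) = (−2, −21, −35).

(-2, -21, -35)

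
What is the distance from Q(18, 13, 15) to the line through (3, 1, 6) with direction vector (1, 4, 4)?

Direction vector d = (1, 4, 4).
AP = (15, 12, 9), and AP × d = (12, −51, 48).
|AP × d|² = 5049 and |d|² = 33, so the distance is √(5049/33) = √153 = 3√17.

3√17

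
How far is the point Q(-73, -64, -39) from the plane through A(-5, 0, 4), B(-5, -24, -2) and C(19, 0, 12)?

4

AB = (0, -24, -6) and AC = (24, 0, 8), so a normal is n = AB × AC = (-192, -144, 576).
Then n·(-73, -64, -39) - 3264 = -2496.
|n| = √(36864 + 20736 + 331776) = 624, so the distance is |-2496|/624 = 4.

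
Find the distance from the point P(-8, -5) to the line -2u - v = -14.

d = |(-2)·(-8) + (-1)·(-5) − (-14)| / √(4 + 1) = |35|/√5 = 7√5.

7√5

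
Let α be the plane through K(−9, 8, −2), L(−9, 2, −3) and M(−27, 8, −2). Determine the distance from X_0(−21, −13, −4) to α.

9√37/37

KL = (0, −6, −1) and KM = (−18, 0, 0), so a normal is n = KL × KM = (0, 18, −108).
d = |18·(-13) + (-108)·(-4) − 360| / √(0 + 324 + 11664) = |-162| / (18√37) = 9/√37.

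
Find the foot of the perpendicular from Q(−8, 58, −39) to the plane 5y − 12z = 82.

(-8, 38, 9)

n = (0, 5, −12), |n|² = 169, and n·Q − 82 = 676.
t = 676/169 = 4, so the foot is Q − t·n = (−8, 58, −39) − 4·(0, 5, −12) = (−8, 38, 9).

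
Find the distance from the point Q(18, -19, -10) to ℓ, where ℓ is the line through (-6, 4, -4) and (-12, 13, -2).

2√13

A direction vector is d = (-6, 9, 2).
AP = (24, -23, -6), and AP × d = (8, -12, 78).
|AP × d|² = 6292 and |d|² = 121, so the distance is √(6292/121) = √52 = 2√13.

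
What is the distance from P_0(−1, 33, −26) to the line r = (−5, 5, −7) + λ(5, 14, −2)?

Direction vector d = (5, 14, −2).
AP = (4, 28, −19); AP·d = 450, |AP|² = 1161, |d|² = 225.
distance² = |AP|² − (AP·d)²/|d|² = 1161 − 202500/225 = 261, so the distance is 3√29.

3√29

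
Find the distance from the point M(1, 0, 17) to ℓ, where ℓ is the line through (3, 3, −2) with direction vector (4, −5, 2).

Direction vector d = (4, −5, 2).
AP = (−2, −3, 19); AP·d = 45, |AP|² = 374, |d|² = 45.
distance² = |AP|² − (AP·d)²/|d|² = 374 − 2025/45 = 329, so the distance is √329.

√329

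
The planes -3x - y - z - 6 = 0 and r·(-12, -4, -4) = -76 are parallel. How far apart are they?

25√11/11

Divide the second equation by 4 to match normals: -3x - y - z = -19.
With common normal n = (-3, -1, -1) (|n| = √11), the distance is |6 − (-19)|/|n| = 25/√11.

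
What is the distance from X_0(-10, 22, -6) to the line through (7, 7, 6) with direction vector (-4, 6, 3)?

Direction vector d = (-4, 6, 3).
AP = (-17, 15, -12), and AP × d = (117, 99, -42).
|AP × d|² = 25254 and |d|² = 61, so the distance is √(25254/61) = √414 = 3√46.

3√46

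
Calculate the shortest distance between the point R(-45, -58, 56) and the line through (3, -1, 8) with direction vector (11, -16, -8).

Direction vector d = (11, -16, -8).
AP = (-48, -57, 48), and AP × d = (1224, 144, 1395).
|AP × d|² = 3464937 and |d|² = 441, so the distance is √(3464937/441) = √7857 = 9√97.

9√97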